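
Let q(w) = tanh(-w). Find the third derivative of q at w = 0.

2

The coefficient of w^3 in the expansion is 1/3, so q′′′(0) = 3! * (1/3) = 2.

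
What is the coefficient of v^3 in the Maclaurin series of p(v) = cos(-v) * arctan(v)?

Take the Cauchy product of the two expansions.
[v^0] = 0;  [v^1] = 1;  [v^2] = 0;  [v^3] = -5/6.

-5/6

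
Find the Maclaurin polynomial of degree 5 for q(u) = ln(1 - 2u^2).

-2*u^4 - 2*u^2

q(0) = 0
q′(0) = 0
q′′(0) = -4
q′′′(0) = 0
q^(4)(0) = -48
q^(5)(0) = 0
Then c_k = q^(k)(0)/k! gives each Taylor coefficient.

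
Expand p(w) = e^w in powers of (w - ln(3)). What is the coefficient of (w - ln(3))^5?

1/40

c_5 = p^(5)(ln(3))/5! = 1/40.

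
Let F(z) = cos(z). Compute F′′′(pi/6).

1/2

The coefficient of (z - pi/6)^3 in the expansion is 1/12, so F′′′(pi/6) = 3! * (1/12) = 1/2.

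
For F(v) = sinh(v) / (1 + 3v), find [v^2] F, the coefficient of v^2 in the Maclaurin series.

Multiply the two series term by term and collect like powers.
[v^0] = 0;  [v^1] = 1;  [v^2] = -3.
So c_2 = F′′(0)/2! = -3.

-3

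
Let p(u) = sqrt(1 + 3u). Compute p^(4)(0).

-1215/16

The coefficient of u^4 in the expansion is -405/128, so p^(4)(0) = 4! * (-405/128) = -1215/16.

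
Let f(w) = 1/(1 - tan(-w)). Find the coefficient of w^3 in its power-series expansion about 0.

-4/3

Compose series: expand the inner function first, then feed it into the outer expansion.
f(0) = 1
f′(0) = -1
f′′(0) = 2
f′′′(0) = -8
Then c_k = f^(k)(0)/k! gives each Taylor coefficient.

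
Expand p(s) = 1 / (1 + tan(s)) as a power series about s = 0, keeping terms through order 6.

122*s^6/45 - 32*s^5/15 + 5*s^4/3 - 4*s^3/3 + s^2 - s + 1

Use the geometric series for the reciprocal, then substitute.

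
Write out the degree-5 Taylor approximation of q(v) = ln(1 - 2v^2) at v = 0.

-2*v^4 - 2*v^2

q(0) = 0
q′(0) = 0
q′′(0) = -4
q′′′(0) = 0
q^(4)(0) = -48
q^(5)(0) = 0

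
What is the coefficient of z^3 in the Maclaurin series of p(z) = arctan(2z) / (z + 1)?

Expand 1/(denominator) as a geometric series and multiply by the numerator's series.
p(0) = 0
p′(0) = 2
p′′(0) = -4
p′′′(0) = -4
So c_3 = p′′′(0)/3! = -2/3.

-2/3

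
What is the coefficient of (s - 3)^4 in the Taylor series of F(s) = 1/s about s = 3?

F(3) = 1/3
F′(3) = -1/9
F′′(3) = 2/27
F′′′(3) = -2/27
F^(4)(3) = 8/81

1/243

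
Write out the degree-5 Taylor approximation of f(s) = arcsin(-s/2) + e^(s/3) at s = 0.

Combine the two series term by term.

-431*s^5/186624 + s^4/1944 - 19*s^3/1296 + s^2/18 - s/6 + 1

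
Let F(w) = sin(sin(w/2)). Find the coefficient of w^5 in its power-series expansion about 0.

1/320

Compose series: expand the inner function first, then feed it into the outer expansion.
F(0) = 0
F′(0) = 1/2
F′′(0) = 0
F′′′(0) = -1/4
F^(4)(0) = 0
F^(5)(0) = 3/8
The Taylor polynomial is Σ F^(k)(0)/k! · w^k.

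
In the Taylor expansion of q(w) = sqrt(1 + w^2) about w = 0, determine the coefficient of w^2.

1/2

q(0) = 1
q′(0) = 0
q′′(0) = 1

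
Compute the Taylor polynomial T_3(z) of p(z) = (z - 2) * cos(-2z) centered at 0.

-2*z^3 + 4*z^2 + z - 2

Distribute the polynomial across the series and collect like powers.
[z^0] = -2;  [z^1] = 1;  [z^2] = 4;  [z^3] = -2.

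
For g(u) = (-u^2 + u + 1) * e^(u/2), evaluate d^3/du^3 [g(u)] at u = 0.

-17/8

Distribute the polynomial across the series and collect like powers.
From the series, [u^3] g = -17/48; multiply by 3! = 6 to get -17/8.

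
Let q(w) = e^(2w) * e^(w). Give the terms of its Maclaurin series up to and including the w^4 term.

Multiply the two series term by term and collect like powers.
q(0) = 1
q′(0) = 3
q′′(0) = 9
q′′′(0) = 27
q^(4)(0) = 81
Then c_k = q^(k)(0)/k! gives each Taylor coefficient.

27*w^4/8 + 9*w^3/2 + 9*w^2/2 + 3*w + 1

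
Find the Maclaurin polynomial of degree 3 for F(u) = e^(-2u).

-4*u^3/3 + 2*u^2 - 2*u + 1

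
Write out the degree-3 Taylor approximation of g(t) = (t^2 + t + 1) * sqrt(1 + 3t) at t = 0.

Distribute the polynomial across the series and collect like powers.
g(0) = 1
g′(0) = 5/2
g′′(0) = 11/4
g′′′(0) = 99/8

33*t^3/16 + 11*t^2/8 + 5*t/2 + 1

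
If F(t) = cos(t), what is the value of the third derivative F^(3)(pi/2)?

The coefficient of (t - pi/2)^3 in the expansion is 1/6, so F′′′(pi/2) = 3! * (1/6) = 1.

1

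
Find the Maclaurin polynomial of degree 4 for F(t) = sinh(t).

t^3/6 + t

Differentiate repeatedly and evaluate at the center.
F(0) = 0
F′(0) = 1
F′′(0) = 0
F′′′(0) = 1
F^(4)(0) = 0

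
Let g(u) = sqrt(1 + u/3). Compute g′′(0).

Compute the successive derivatives at the expansion point and divide by k!.
From the series, [u^2] g = -1/72; multiply by 2! = 2 to get -1/36.

-1/36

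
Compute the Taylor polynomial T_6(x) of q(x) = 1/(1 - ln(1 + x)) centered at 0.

Plug the Maclaurin series of the inner function into that of the outer and collect terms.
q(0) = 1
q′(0) = 1
q′′(0) = 1
q′′′(0) = 2
q^(4)(0) = 4
q^(5)(0) = 14
q^(6)(0) = 38
The Taylor polynomial is Σ q^(k)(0)/k! · x^k.

19*x^6/360 + 7*x^5/60 + x^4/6 + x^3/3 + x^2/2 + x + 1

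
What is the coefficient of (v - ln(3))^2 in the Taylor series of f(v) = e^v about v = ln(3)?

f(ln(3)) = 3
f′(ln(3)) = 3
f′′(ln(3)) = 3

3/2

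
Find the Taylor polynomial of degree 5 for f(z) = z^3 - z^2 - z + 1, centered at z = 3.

(z - 3)^3 + 8*(z - 3)^2 + 20*(z - 3) + 16

f(3) = 16
f′(3) = 20
f′′(3) = 16
f′′′(3) = 6
f^(4)(3) = 0
f^(5)(3) = 0
The Taylor polynomial is Σ f^(k)(3)/k! · (z - 3)^k.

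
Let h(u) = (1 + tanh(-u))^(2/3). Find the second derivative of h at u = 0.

Let u equal the inner series; expand the outer function in u and truncate.
From the series, [u^2] h = -1/9; multiply by 2! = 2 to get -2/9.

-2/9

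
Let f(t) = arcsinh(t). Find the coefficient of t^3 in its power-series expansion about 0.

-1/6

c_3 = f′′′(0)/3! = -1/6.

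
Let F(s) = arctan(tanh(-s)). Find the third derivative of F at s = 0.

4

Plug the Maclaurin series of the inner function into that of the outer and collect terms.
From the series, [s^3] F = 2/3; multiply by 3! = 6 to get 4.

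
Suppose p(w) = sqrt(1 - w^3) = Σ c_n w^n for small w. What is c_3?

Use the known series and substitute for the argument.
[w^0] = 1;  [w^1] = 0;  [w^2] = 0;  [w^3] = -1/2.

-1/2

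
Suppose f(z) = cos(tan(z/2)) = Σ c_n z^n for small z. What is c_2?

Plug the Maclaurin series of the inner function into that of the outer and collect terms.
f(0) = 1
f′(0) = 0
f′′(0) = -1/4

-1/8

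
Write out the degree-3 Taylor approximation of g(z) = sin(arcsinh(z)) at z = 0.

Compose series: expand the inner function first, then feed it into the outer expansion.
g(0) = 0
g′(0) = 1
g′′(0) = 0
g′′′(0) = -2

-z^3/3 + z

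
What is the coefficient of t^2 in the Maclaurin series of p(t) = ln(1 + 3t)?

Apply the Taylor formula c_k = f^(k)(a)/k!.
[t^0] = 0;  [t^1] = 3;  [t^2] = -9/2.
So c_2 = p′′(0)/2! = -9/2.

-9/2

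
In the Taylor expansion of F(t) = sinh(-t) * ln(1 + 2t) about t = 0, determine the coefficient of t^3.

2

Write out both Maclaurin series and multiply, keeping only the needed powers.
[t^0] = 0;  [t^1] = 0;  [t^2] = -2;  [t^3] = 2.
So c_3 = F′′′(0)/3! = 2.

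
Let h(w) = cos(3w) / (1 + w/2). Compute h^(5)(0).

-555/4

Expand each factor separately, then convolve coefficients.
From the series, [w^5] h = -37/32; multiply by 5! = 120 to get -555/4.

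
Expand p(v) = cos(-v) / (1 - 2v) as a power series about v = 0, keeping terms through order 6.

Expand each factor separately, then convolve coefficients.
p(0) = 1
p′(0) = 2
p′′(0) = 7
p′′′(0) = 42
p^(4)(0) = 337
p^(5)(0) = 3370
p^(6)(0) = 40439

40439*v^6/720 + 337*v^5/12 + 337*v^4/24 + 7*v^3 + 7*v^2/2 + 2*v + 1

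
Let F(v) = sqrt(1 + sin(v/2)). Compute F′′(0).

-1/16

Let u equal the inner series; expand the outer function in u and truncate.
From the series, [v^2] F = -1/32; multiply by 2! = 2 to get -1/16.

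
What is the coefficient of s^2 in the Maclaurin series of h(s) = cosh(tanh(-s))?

Substitute the inner expansion into the outer series and collect powers.
h(0) = 1
h′(0) = 0
h′′(0) = 1
Then c_k = h^(k)(0)/k! gives each Taylor coefficient.

1/2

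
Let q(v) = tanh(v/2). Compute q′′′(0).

-1/4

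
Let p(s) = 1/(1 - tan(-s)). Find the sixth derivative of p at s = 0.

1952

Substitute the inner expansion into the outer series and collect powers.
The coefficient of s^6 in the expansion is 122/45, so p^(6)(0) = 6! * (122/45) = 1952.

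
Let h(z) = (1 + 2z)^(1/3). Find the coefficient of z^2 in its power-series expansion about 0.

-4/9

Compute the successive derivatives at the expansion point and divide by k!.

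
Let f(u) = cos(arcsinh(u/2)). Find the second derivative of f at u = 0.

Substitute the inner expansion into the outer series and collect powers.
The coefficient of u^2 in the expansion is -1/8, so f′′(0) = 2! * (-1/8) = -1/4.

-1/4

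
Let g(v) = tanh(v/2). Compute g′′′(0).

-1/4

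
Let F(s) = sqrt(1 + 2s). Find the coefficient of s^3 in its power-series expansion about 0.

F(0) = 1
F′(0) = 1
F′′(0) = -1
F′′′(0) = 3
Then c_k = F^(k)(0)/k! gives each Taylor coefficient.

1/2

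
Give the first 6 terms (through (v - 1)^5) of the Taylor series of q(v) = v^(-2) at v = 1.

[(v - 1)^0] = 1;  [(v - 1)^1] = -2;  [(v - 1)^2] = 3;  [(v - 1)^3] = -4;  [(v - 1)^4] = 5;  [(v - 1)^5] = -6.

-6*(v - 1)^5 + 5*(v - 1)^4 - 4*(v - 1)^3 + 3*(v - 1)^2 - 2*(v - 1) + 1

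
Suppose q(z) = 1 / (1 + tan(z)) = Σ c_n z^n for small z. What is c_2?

1

Expand as Σ (-1)^k u^k with u equal to the inner function's series.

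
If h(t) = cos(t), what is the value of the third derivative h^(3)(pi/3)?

The coefficient of (t - pi/3)^3 in the expansion is sqrt(3)/12, so h′′′(pi/3) = 3! * (sqrt(3)/12) = sqrt(3)/2.

sqrt(3)/2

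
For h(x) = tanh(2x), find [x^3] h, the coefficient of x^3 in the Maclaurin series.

h(0) = 0
h′(0) = 2
h′′(0) = 0
h′′′(0) = -16

-8/3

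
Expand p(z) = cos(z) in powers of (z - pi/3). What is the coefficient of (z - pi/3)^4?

p(pi/3) = 1/2
p′(pi/3) = -sqrt(3)/2
p′′(pi/3) = -1/2
p′′′(pi/3) = sqrt(3)/2
p^(4)(pi/3) = 1/2
So c_4 = p^(4)(pi/3)/4! = 1/48.

1/48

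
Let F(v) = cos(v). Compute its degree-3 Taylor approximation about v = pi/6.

Differentiate repeatedly and evaluate at the center.
[(v - pi/6)^0] = sqrt(3)/2;  [(v - pi/6)^1] = -1/2;  [(v - pi/6)^2] = -sqrt(3)/4;  [(v - pi/6)^3] = 1/12.

(v - pi/6)^3/12 - sqrt(3)*(v - pi/6)^2/4 - (v - pi/6)/2 + sqrt(3)/2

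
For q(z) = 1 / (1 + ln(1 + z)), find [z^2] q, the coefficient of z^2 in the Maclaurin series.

Write 1/(1+u) = 1 - u + u^2 - u^3 + ... and substitute the series for u.
[z^0] = 1;  [z^1] = -1;  [z^2] = 3/2.
So c_2 = q′′(0)/2! = 3/2.

3/2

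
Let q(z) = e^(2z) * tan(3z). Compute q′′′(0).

Multiply the two series term by term and collect like powers.
From the series, [z^3] q = 15; multiply by 3! = 6 to get 90.

90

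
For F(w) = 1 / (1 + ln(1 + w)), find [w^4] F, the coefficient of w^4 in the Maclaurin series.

Expand as Σ (-1)^k u^k with u equal to the inner function's series.
[w^0] = 1;  [w^1] = -1;  [w^2] = 3/2;  [w^3] = -7/3;  [w^4] = 11/3.

11/3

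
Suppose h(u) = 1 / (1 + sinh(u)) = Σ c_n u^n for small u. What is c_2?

1

Use the geometric series for the reciprocal, then substitute.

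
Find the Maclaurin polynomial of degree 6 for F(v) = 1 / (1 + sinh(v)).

77*v^6/45 - 181*v^5/120 + 4*v^4/3 - 7*v^3/6 + v^2 - v + 1

Use the geometric series for the reciprocal, then substitute.
[v^0] = 1;  [v^1] = -1;  [v^2] = 1;  [v^3] = -7/6;  [v^4] = 4/3;  [v^5] = -181/120;  [v^6] = 77/45.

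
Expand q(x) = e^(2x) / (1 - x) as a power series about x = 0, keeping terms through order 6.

Multiply the two series term by term and collect like powers.
[x^0] = 1;  [x^1] = 3;  [x^2] = 5;  [x^3] = 19/3;  [x^4] = 7;  [x^5] = 109/15;  [x^6] = 331/45.

331*x^6/45 + 109*x^5/15 + 7*x^4 + 19*x^3/3 + 5*x^2 + 3*x + 1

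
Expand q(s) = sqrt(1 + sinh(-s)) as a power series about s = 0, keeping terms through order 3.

-7*s^3/48 - s^2/8 - s/2 + 1

Substitute the inner expansion into the outer series and collect powers.
[s^0] = 1;  [s^1] = -1/2;  [s^2] = -1/8;  [s^3] = -7/48.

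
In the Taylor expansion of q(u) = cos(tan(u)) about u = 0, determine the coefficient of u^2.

-1/2

Let u equal the inner series; expand the outer function in u and truncate.
[u^0] = 1;  [u^1] = 0;  [u^2] = -1/2.
So c_2 = q′′(0)/2! = -1/2.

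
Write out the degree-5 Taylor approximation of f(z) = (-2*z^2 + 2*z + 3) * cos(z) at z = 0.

Multiply each power in the prefactor through the base expansion.
f(0) = 3
f′(0) = 2
f′′(0) = -7
f′′′(0) = -6
f^(4)(0) = 27
f^(5)(0) = 10

z^5/12 + 9*z^4/8 - z^3 - 7*z^2/2 + 2*z + 3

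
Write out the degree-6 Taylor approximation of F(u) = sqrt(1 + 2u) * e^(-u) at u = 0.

Expand each factor separately, then convolve coefficients.

-47*u^6/18 + 28*u^5/15 - 3*u^4/2 + 4*u^3/3 - u^2 + 1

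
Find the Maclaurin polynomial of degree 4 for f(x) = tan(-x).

Differentiate repeatedly and evaluate at the center.
[x^0] = 0;  [x^1] = -1;  [x^2] = 0;  [x^3] = -1/3;  [x^4] = 0.

-x^3/3 - x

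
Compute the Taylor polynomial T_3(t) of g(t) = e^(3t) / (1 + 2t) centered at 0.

Write out both Maclaurin series and multiply, keeping only the needed powers.
g(0) = 1
g′(0) = 1
g′′(0) = 5
g′′′(0) = -3
The Taylor polynomial is Σ g^(k)(0)/k! · t^k.

-t^3/2 + 5*t^2/2 + t + 1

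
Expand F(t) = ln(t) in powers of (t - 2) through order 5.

Apply the Taylor formula c_k = f^(k)(a)/k!.
F(2) = ln(2)
F′(2) = 1/2
F′′(2) = -1/4
F′′′(2) = 1/4
F^(4)(2) = -3/8
F^(5)(2) = 3/4

(t - 2)^5/160 - (t - 2)^4/64 + (t - 2)^3/24 - (t - 2)^2/8 + (t - 2)/2 + ln(2)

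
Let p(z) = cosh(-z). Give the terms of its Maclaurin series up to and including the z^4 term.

Differentiate repeatedly and evaluate at the center.
p(0) = 1
p′(0) = 0
p′′(0) = 1
p′′′(0) = 0
p^(4)(0) = 1

z^4/24 + z^2/2 + 1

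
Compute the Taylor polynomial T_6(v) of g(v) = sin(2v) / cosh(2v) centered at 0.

Divide the numerator series by the denominator series (power-series long division).

48*v^5/5 - 16*v^3/3 + 2*v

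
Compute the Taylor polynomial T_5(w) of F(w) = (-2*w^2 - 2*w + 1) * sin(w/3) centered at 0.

Shift and add copies of the series according to the polynomial's terms.
F(0) = 0
F′(0) = 1/3
F′′(0) = -4/3
F′′′(0) = -109/27
F^(4)(0) = 8/27
F^(5)(0) = 361/243
The Taylor polynomial is Σ F^(k)(0)/k! · w^k.

361*w^5/29160 + w^4/81 - 109*w^3/162 - 2*w^2/3 + w/3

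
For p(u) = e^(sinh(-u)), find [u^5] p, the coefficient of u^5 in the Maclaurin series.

Compose series: expand the inner function first, then feed it into the outer expansion.
p(0) = 1
p′(0) = -1
p′′(0) = 1
p′′′(0) = -2
p^(4)(0) = 5
p^(5)(0) = -12
Dividing each by k! gives the coefficients c_0, ..., c_5.

-1/10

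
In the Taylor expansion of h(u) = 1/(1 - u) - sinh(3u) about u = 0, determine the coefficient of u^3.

-7/2

Add the two expansions coefficient-wise.
h(0) = 1
h′(0) = -2
h′′(0) = 2
h′′′(0) = -21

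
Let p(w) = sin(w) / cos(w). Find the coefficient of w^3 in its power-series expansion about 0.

Invert the denominator's series and multiply.

1/3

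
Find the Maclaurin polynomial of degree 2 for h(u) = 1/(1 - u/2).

u^2/4 + u/2 + 1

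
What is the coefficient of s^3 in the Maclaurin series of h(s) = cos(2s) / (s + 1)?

1

Use 1/(1 - r) = Σ r^k on the denominator, then take the Cauchy product.
[s^0] = 1;  [s^1] = -1;  [s^2] = -1;  [s^3] = 1.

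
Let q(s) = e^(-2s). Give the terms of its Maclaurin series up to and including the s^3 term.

q(0) = 1
q′(0) = -2
q′′(0) = 4
q′′′(0) = -8

-4*s^3/3 + 2*s^2 - 2*s + 1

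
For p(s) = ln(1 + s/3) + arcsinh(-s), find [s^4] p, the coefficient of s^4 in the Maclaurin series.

-1/324

Add the two expansions coefficient-wise.
p(0) = 0
p′(0) = -2/3
p′′(0) = -1/9
p′′′(0) = 29/27
p^(4)(0) = -2/27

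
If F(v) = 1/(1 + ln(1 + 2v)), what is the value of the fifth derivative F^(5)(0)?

Let u equal the inner series; expand the outer function in u and truncate.
The coefficient of v^5 in the expansion is -15*2^(13/14)*3^(45/56)*5^(38/63)*7^(1/126), so F^(5)(0) = 5! * (-15*2^(13/14)*3^(45/56)*5^(38/63)*7^(1/126)) = -1800*2^(13/14)*3^(45/56)*5^(38/63)*7^(1/126).

-1800*2^(13/14)*3^(45/56)*5^(38/63)*7^(1/126)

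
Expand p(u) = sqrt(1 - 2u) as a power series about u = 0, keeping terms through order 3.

-u^3/2 - u^2/2 - u + 1

p(0) = 1
p′(0) = -1
p′′(0) = -1
p′′′(0) = -3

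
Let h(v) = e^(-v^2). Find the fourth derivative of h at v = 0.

The coefficient of v^4 in the expansion is 1/2, so h^(4)(0) = 4! * (1/2) = 12.

12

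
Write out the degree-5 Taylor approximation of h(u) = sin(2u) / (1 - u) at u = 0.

Use 1/(1 - r) = Σ r^k on the denominator, then take the Cauchy product.
h(0) = 0
h′(0) = 2
h′′(0) = 4
h′′′(0) = 4
h^(4)(0) = 16
h^(5)(0) = 112
The Taylor polynomial is Σ h^(k)(0)/k! · u^k.

14*u^5/15 + 2*u^4/3 + 2*u^3/3 + 2*u^2 + 2*u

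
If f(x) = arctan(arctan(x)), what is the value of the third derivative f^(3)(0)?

-4

Let u equal the inner series; expand the outer function in u and truncate.
From the series, [x^3] f = -2/3; multiply by 3! = 6 to get -4.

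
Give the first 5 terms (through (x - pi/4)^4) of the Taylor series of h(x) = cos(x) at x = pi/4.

sqrt(2)*(x - pi/4)^4/48 + sqrt(2)*(x - pi/4)^3/12 - sqrt(2)*(x - pi/4)^2/4 - sqrt(2)*(x - pi/4)/2 + sqrt(2)/2

Use the known series and substitute for the argument.
h(pi/4) = sqrt(2)/2
h′(pi/4) = -sqrt(2)/2
h′′(pi/4) = -sqrt(2)/2
h′′′(pi/4) = sqrt(2)/2
h^(4)(pi/4) = sqrt(2)/2
Dividing each by k! gives the coefficients c_0, ..., c_4.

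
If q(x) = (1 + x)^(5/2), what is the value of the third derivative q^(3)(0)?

15/8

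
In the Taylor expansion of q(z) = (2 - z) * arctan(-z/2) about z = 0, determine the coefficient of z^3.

1/12

Distribute the polynomial across the series and collect like powers.
q(0) = 0
q′(0) = -1
q′′(0) = 1
q′′′(0) = 1/2
The Taylor polynomial is Σ q^(k)(0)/k! · z^k.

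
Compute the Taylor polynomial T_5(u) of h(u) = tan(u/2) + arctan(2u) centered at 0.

1537*u^5/240 - 21*u^3/8 + 5*u/2

Expand each term separately and add.
[u^0] = 0;  [u^1] = 5/2;  [u^2] = 0;  [u^3] = -21/8;  [u^4] = 0;  [u^5] = 1537/240.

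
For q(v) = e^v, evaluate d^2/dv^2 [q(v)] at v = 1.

e

The coefficient of (v - 1)^2 in the expansion is e/2, so q′′(1) = 2! * (e/2) = e.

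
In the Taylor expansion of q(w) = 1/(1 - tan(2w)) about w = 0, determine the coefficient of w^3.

32/3

Substitute the inner expansion into the outer series and collect powers.
q(0) = 1
q′(0) = 2
q′′(0) = 8
q′′′(0) = 64
So c_3 = q′′′(0)/3! = 32/3.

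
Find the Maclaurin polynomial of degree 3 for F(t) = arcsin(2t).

4*t^3/3 + 2*t

Differentiate repeatedly and evaluate at the center.
[t^0] = 0;  [t^1] = 2;  [t^2] = 0;  [t^3] = 4/3.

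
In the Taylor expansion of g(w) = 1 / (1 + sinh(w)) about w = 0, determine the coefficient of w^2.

Write 1/(1+u) = 1 - u + u^2 - u^3 + ... and substitute the series for u.

1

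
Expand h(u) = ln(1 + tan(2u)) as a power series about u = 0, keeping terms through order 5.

64*u^5/3 - 28*u^4/3 + 16*u^3/3 - 2*u^2 + 2*u

Substitute the inner expansion into the outer series and collect powers.
h(0) = 0
h′(0) = 2
h′′(0) = -4
h′′′(0) = 32
h^(4)(0) = -224
h^(5)(0) = 2560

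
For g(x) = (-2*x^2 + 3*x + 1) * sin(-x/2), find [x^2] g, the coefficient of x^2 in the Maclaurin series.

Multiply each power in the prefactor through the base expansion.
g(0) = 0
g′(0) = -1/2
g′′(0) = -3
So c_2 = g′′(0)/2! = -3/2.

-3/2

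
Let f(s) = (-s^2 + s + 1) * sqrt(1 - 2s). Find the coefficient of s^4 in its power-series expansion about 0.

Distribute the polynomial across the series and collect like powers.
f(0) = 1
f′(0) = 0
f′′(0) = -5
f′′′(0) = 0
f^(4)(0) = -15

-5/8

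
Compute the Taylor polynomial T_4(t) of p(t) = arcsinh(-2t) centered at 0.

4*t^3/3 - 2*t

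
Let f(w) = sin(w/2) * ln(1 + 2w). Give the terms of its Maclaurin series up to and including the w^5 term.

-47*w^5/24 + 31*w^4/24 - w^3 + w^2

Expand each factor separately, then convolve coefficients.
[w^0] = 0;  [w^1] = 0;  [w^2] = 1;  [w^3] = -1;  [w^4] = 31/24;  [w^5] = -47/24.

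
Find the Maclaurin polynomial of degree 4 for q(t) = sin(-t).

t^3/6 - t

Apply the Taylor formula c_k = f^(k)(a)/k!.
q(0) = 0
q′(0) = -1
q′′(0) = 0
q′′′(0) = 1
q^(4)(0) = 0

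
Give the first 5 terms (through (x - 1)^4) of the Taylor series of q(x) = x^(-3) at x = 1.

15*(x - 1)^4 - 10*(x - 1)^3 + 6*(x - 1)^2 - 3*(x - 1) + 1

Compute the successive derivatives at the expansion point and divide by k!.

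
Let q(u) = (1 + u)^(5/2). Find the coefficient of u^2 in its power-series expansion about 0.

q(0) = 1
q′(0) = 5/2
q′′(0) = 15/4

15/8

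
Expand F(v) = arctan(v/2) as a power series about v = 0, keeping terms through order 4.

Apply the Taylor formula c_k = f^(k)(a)/k!.
F(0) = 0
F′(0) = 1/2
F′′(0) = 0
F′′′(0) = -1/4
F^(4)(0) = 0
The Taylor polynomial is Σ F^(k)(0)/k! · v^k.

-v^3/24 + v/2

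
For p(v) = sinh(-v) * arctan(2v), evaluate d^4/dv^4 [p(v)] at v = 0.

Multiply the two series term by term and collect like powers.
From the series, [v^4] p = 7/3; multiply by 4! = 24 to get 56.

56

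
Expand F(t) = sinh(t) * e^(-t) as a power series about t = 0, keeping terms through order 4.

-t^4/3 + 2*t^3/3 - t^2 + t

Multiply the two series term by term and collect like powers.
F(0) = 0
F′(0) = 1
F′′(0) = -2
F′′′(0) = 4
F^(4)(0) = -8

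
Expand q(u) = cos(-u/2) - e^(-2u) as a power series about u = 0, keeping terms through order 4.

Add the two expansions coefficient-wise.
[u^0] = 0;  [u^1] = 2;  [u^2] = -17/8;  [u^3] = 4/3;  [u^4] = -85/128.

-85*u^4/128 + 4*u^3/3 - 17*u^2/8 + 2*u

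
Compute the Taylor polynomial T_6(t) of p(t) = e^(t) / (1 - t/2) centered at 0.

331*t^6/2880 + 109*t^5/480 + 7*t^4/16 + 19*t^3/24 + 5*t^2/4 + 3*t/2 + 1

Multiply the two series term by term and collect like powers.
p(0) = 1
p′(0) = 3/2
p′′(0) = 5/2
p′′′(0) = 19/4
p^(4)(0) = 21/2
p^(5)(0) = 109/4
p^(6)(0) = 331/4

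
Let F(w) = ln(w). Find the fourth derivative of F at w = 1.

-6

From the series, [(w - 1)^4] F = -1/4; multiply by 4! = 24 to get -6.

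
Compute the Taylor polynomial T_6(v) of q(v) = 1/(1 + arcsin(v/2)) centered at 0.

83*v^6/2880 - 63*v^5/1280 + v^4/12 - 7*v^3/48 + v^2/4 - v/2 + 1

Let u equal the inner series; expand the outer function in u and truncate.
q(0) = 1
q′(0) = -1/2
q′′(0) = 1/2
q′′′(0) = -7/8
q^(4)(0) = 2
q^(5)(0) = -189/32
q^(6)(0) = 83/4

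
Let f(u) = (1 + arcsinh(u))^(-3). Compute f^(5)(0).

-1947

Let u equal the inner series; expand the outer function in u and truncate.
The coefficient of u^5 in the expansion is -649/40, so f^(5)(0) = 5! * (-649/40) = -1947.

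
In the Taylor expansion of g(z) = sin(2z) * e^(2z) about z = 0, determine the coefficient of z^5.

-16/15

Expand each factor separately, then convolve coefficients.
g(0) = 0
g′(0) = 2
g′′(0) = 8
g′′′(0) = 16
g^(4)(0) = 0
g^(5)(0) = -128
So c_5 = g^(5)(0)/5! = -16/15.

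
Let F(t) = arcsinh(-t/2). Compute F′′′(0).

The coefficient of t^3 in the expansion is 1/48, so F′′′(0) = 3! * (1/48) = 1/8.

1/8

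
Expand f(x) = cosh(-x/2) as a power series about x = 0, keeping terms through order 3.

x^2/8 + 1

f(0) = 1
f′(0) = 0
f′′(0) = 1/4
f′′′(0) = 0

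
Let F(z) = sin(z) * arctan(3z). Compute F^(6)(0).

36090

Multiply the two series term by term and collect like powers.
From the series, [z^6] F = 401/8; multiply by 6! = 720 to get 36090.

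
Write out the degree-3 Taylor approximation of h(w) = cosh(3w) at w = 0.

h(0) = 1
h′(0) = 0
h′′(0) = 9
h′′′(0) = 0
The Taylor polynomial is Σ h^(k)(0)/k! · w^k.

9*w^2/2 + 1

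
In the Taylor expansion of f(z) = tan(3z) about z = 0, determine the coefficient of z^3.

9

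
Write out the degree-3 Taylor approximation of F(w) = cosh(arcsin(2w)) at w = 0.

Compose series: expand the inner function first, then feed it into the outer expansion.
[w^0] = 1;  [w^1] = 0;  [w^2] = 2;  [w^3] = 0.

2*w^2 + 1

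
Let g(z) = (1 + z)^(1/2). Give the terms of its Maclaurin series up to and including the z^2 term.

-z^2/8 + z/2 + 1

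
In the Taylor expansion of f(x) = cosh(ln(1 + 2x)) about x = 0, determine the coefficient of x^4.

8

Let u equal the inner series; expand the outer function in u and truncate.
So c_4 = f^(4)(0)/4! = 8.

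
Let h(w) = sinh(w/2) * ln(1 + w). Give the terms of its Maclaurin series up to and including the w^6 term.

Multiply the two series term by term and collect like powers.
[w^0] = 0;  [w^1] = 0;  [w^2] = 1/2;  [w^3] = -1/4;  [w^4] = 3/16;  [w^5] = -13/96;  [w^6] = 247/2304.

247*w^6/2304 - 13*w^5/96 + 3*w^4/16 - w^3/4 + w^2/2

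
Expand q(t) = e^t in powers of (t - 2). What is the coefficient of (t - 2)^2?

e^(2)/2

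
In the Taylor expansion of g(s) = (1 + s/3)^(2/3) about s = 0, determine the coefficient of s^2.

-1/81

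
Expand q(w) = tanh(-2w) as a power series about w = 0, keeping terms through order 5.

-64*w^5/15 + 8*w^3/3 - 2*w

[w^0] = 0;  [w^1] = -2;  [w^2] = 0;  [w^3] = 8/3;  [w^4] = 0;  [w^5] = -64/15.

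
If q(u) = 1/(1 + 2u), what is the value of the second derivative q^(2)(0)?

8

Differentiate repeatedly and evaluate at the center.
The coefficient of u^2 in the expansion is 4, so q′′(0) = 2! * (4) = 8.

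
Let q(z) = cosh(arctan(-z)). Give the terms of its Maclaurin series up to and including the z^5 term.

Plug the Maclaurin series of the inner function into that of the outer and collect terms.

-7*z^4/24 + z^2/2 + 1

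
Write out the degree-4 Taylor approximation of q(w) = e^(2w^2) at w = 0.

q(0) = 1
q′(0) = 0
q′′(0) = 4
q′′′(0) = 0
q^(4)(0) = 48

2*w^4 + 2*w^2 + 1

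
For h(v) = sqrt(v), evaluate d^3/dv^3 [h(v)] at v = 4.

3/256

Compute the successive derivatives at the expansion point and divide by k!.
From the series, [(v - 4)^3] h = 1/512; multiply by 3! = 6 to get 3/256.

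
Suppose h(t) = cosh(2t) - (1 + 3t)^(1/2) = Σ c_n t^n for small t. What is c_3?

-27/16

Combine the two series term by term.
h(0) = 0
h′(0) = -3/2
h′′(0) = 25/4
h′′′(0) = -81/8
So c_3 = h′′′(0)/3! = -27/16.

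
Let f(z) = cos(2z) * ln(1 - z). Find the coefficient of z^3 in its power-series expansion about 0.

Multiply the two series term by term and collect like powers.
[z^0] = 0;  [z^1] = -1;  [z^2] = -1/2;  [z^3] = 5/3.
So c_3 = f′′′(0)/3! = 5/3.

5/3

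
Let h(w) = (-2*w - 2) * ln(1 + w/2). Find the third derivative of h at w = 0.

Distribute the polynomial across the series and collect like powers.
The coefficient of w^3 in the expansion is 1/6, so h′′′(0) = 3! * (1/6) = 1.

1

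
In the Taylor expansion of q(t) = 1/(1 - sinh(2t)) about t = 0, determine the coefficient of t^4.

64/3

Plug the Maclaurin series of the inner function into that of the outer and collect terms.
q(0) = 1
q′(0) = 2
q′′(0) = 8
q′′′(0) = 56
q^(4)(0) = 512
So c_4 = q^(4)(0)/4! = 64/3.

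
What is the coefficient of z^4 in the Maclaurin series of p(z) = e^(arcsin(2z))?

Compose series: expand the inner function first, then feed it into the outer expansion.
So c_4 = p^(4)(0)/4! = 10/3.

10/3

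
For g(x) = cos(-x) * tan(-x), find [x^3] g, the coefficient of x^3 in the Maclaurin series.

1/6

Multiply the two series term by term and collect like powers.
g(0) = 0
g′(0) = -1
g′′(0) = 0
g′′′(0) = 1
Then c_k = g^(k)(0)/k! gives each Taylor coefficient.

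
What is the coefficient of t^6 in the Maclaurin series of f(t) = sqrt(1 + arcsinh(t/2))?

Let u equal the inner series; expand the outer function in u and truncate.
f(0) = 1
f′(0) = 1/4
f′′(0) = -1/16
f′′′(0) = -1/64
f^(4)(0) = 1/256
f^(5)(0) = 129/1024
f^(6)(0) = -769/4096

-769/2949120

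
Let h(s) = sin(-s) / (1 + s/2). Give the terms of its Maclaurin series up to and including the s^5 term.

Take the Cauchy product of the two expansions.
h(0) = 0
h′(0) = -1
h′′(0) = 1
h′′′(0) = -1/2
h^(4)(0) = 1
h^(5)(0) = -7/2
Dividing each by k! gives the coefficients c_0, ..., c_5.

-7*s^5/240 + s^4/24 - s^3/12 + s^2/2 - s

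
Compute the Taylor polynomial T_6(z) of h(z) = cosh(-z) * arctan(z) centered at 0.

3*z^5/40 + z^3/6 + z

Multiply the two series term by term and collect like powers.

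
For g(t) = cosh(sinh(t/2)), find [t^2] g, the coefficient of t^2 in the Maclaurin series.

Let u equal the inner series; expand the outer function in u and truncate.
So c_2 = g′′(0)/2! = 1/8.

1/8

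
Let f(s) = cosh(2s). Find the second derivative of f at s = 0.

From the series, [s^2] f = 2; multiply by 2! = 2 to get 4.

4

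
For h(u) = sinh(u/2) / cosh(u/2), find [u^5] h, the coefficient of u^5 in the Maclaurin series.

Invert the denominator's series and multiply.
h(0) = 0
h′(0) = 1/2
h′′(0) = 0
h′′′(0) = -1/4
h^(4)(0) = 0
h^(5)(0) = 1/2
Then c_k = h^(k)(0)/k! gives each Taylor coefficient.

1/240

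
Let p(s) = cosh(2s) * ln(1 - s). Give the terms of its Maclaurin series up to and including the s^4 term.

-5*s^4/4 - 7*s^3/3 - s^2/2 - s

Write out both Maclaurin series and multiply, keeping only the needed powers.
p(0) = 0
p′(0) = -1
p′′(0) = -1
p′′′(0) = -14
p^(4)(0) = -30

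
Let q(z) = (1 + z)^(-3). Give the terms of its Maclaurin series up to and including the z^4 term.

15*z^4 - 10*z^3 + 6*z^2 - 3*z + 1

q(0) = 1
q′(0) = -3
q′′(0) = 12
q′′′(0) = -60
q^(4)(0) = 360
Then c_k = q^(k)(0)/k! gives each Taylor coefficient.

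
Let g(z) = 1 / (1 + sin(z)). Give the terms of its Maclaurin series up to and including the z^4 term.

2*z^4/3 - 5*z^3/6 + z^2 - z + 1

Use the geometric series for the reciprocal, then substitute.
g(0) = 1
g′(0) = -1
g′′(0) = 2
g′′′(0) = -5
g^(4)(0) = 16
Dividing each by k! gives the coefficients c_0, ..., c_4.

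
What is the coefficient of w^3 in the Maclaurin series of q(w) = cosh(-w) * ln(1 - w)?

-5/6

Take the Cauchy product of the two expansions.
q(0) = 0
q′(0) = -1
q′′(0) = -1
q′′′(0) = -5
So c_3 = q′′′(0)/3! = -5/6.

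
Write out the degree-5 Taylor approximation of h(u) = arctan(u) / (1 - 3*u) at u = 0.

391*u^5/5 + 26*u^4 + 26*u^3/3 + 3*u^2 + u

Use 1/(1 - r) = Σ r^k on the denominator, then take the Cauchy product.
h(0) = 0
h′(0) = 1
h′′(0) = 6
h′′′(0) = 52
h^(4)(0) = 624
h^(5)(0) = 9384
The Taylor polynomial is Σ h^(k)(0)/k! · u^k.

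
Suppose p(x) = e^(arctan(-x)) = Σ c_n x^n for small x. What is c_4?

Plug the Maclaurin series of the inner function into that of the outer and collect terms.
[x^0] = 1;  [x^1] = -1;  [x^2] = 1/2;  [x^3] = 1/6;  [x^4] = -7/24.

-7/24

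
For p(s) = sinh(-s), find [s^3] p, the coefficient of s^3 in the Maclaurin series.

-1/6

p(0) = 0
p′(0) = -1
p′′(0) = 0
p′′′(0) = -1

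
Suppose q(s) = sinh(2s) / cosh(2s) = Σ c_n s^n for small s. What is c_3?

Divide the numerator series by the denominator series (power-series long division).
q(0) = 0
q′(0) = 2
q′′(0) = 0
q′′′(0) = -16

-8/3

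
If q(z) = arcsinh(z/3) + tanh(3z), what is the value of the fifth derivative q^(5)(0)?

Expand each term separately and add.
The coefficient of z^5 in the expansion is 104977/3240, so q^(5)(0) = 5! * (104977/3240) = 104977/27.

104977/27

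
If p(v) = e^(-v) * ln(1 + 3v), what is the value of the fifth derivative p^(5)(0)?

8907

Take the Cauchy product of the two expansions.
The coefficient of v^5 in the expansion is 2969/40, so p^(5)(0) = 5! * (2969/40) = 8907.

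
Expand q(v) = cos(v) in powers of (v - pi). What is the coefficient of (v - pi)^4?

Differentiate repeatedly and evaluate at the center.
q(pi) = -1
q′(pi) = 0
q′′(pi) = 1
q′′′(pi) = 0
q^(4)(pi) = -1
The Taylor polynomial is Σ q^(k)(pi)/k! · (v - pi)^k.

-1/24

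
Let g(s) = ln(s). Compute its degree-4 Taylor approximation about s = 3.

-(s - 3)^4/324 + (s - 3)^3/81 - (s - 3)^2/18 + (s - 3)/3 + ln(3)

g(3) = ln(3)
g′(3) = 1/3
g′′(3) = -1/9
g′′′(3) = 2/27
g^(4)(3) = -2/27
Then c_k = g^(k)(3)/k! gives each Taylor coefficient.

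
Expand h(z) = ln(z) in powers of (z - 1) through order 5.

[(z - 1)^0] = 0;  [(z - 1)^1] = 1;  [(z - 1)^2] = -1/2;  [(z - 1)^3] = 1/3;  [(z - 1)^4] = -1/4;  [(z - 1)^5] = 1/5.

(z - 1)^5/5 - (z - 1)^4/4 + (z - 1)^3/3 - (z - 1)^2/2 + (z - 1)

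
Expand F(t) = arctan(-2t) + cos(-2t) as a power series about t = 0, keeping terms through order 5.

-32*t^5/5 + 2*t^4/3 + 8*t^3/3 - 2*t^2 - 2*t + 1

Add the two expansions coefficient-wise.
[t^0] = 1;  [t^1] = -2;  [t^2] = -2;  [t^3] = 8/3;  [t^4] = 2/3;  [t^5] = -32/5.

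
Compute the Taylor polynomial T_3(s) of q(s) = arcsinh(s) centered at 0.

q(0) = 0
q′(0) = 1
q′′(0) = 0
q′′′(0) = -1
The Taylor polynomial is Σ q^(k)(0)/k! · s^k.

-s^3/6 + s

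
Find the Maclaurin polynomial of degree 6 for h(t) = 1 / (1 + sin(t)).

Write 1/(1+u) = 1 - u + u^2 - u^3 + ... and substitute the series for u.
h(0) = 1
h′(0) = -1
h′′(0) = 2
h′′′(0) = -5
h^(4)(0) = 16
h^(5)(0) = -61
h^(6)(0) = 272

17*t^6/45 - 61*t^5/120 + 2*t^4/3 - 5*t^3/6 + t^2 - t + 1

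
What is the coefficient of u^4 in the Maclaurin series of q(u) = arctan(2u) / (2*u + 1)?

Multiply the numerator's expansion by the denominator's geometric series.
q(0) = 0
q′(0) = 2
q′′(0) = -8
q′′′(0) = 32
q^(4)(0) = -256
So c_4 = q^(4)(0)/4! = -32/3.

-32/3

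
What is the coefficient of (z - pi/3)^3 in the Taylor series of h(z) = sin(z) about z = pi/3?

-1/12

[(z - pi/3)^0] = sqrt(3)/2;  [(z - pi/3)^1] = 1/2;  [(z - pi/3)^2] = -sqrt(3)/4;  [(z - pi/3)^3] = -1/12.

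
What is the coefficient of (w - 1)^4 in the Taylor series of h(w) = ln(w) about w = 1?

Differentiate repeatedly and evaluate at the center.

-1/4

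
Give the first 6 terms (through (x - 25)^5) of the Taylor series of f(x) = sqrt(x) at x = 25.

7*(x - 25)^5/500000000 - (x - 25)^4/2000000 + (x - 25)^3/50000 - (x - 25)^2/1000 + (x - 25)/10 + 5

f(25) = 5
f′(25) = 1/10
f′′(25) = -1/500
f′′′(25) = 3/25000
f^(4)(25) = -3/250000
f^(5)(25) = 21/12500000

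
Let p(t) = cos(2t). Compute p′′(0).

From the series, [t^2] p = -2; multiply by 2! = 2 to get -4.

-4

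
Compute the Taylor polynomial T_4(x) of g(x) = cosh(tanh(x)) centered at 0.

Substitute the inner expansion into the outer series and collect powers.
[x^0] = 1;  [x^1] = 0;  [x^2] = 1/2;  [x^3] = 0;  [x^4] = -7/24.

-7*x^4/24 + x^2/2 + 1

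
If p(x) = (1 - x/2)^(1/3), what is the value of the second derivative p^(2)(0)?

The coefficient of x^2 in the expansion is -1/36, so p′′(0) = 2! * (-1/36) = -1/18.

-1/18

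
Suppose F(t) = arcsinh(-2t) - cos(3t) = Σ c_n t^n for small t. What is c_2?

Add the two expansions coefficient-wise.
So c_2 = F′′(0)/2! = 9/2.

9/2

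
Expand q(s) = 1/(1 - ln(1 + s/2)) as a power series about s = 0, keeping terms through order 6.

Let u equal the inner series; expand the outer function in u and truncate.
q(0) = 1
q′(0) = 1/2
q′′(0) = 1/4
q′′′(0) = 1/4
q^(4)(0) = 1/4
q^(5)(0) = 7/16
q^(6)(0) = 19/32

19*s^6/23040 + 7*s^5/1920 + s^4/96 + s^3/24 + s^2/8 + s/2 + 1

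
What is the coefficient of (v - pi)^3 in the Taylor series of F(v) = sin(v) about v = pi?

1/6

Differentiate repeatedly and evaluate at the center.
So c_3 = F′′′(pi)/3! = 1/6.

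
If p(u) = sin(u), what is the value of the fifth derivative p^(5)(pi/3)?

From the series, [(u - pi/3)^5] p = 1/240; multiply by 5! = 120 to get 1/2.

1/2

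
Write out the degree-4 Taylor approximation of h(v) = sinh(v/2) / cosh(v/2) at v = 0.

-v^3/24 + v/2

Invert the denominator's series and multiply.
h(0) = 0
h′(0) = 1/2
h′′(0) = 0
h′′′(0) = -1/4
h^(4)(0) = 0
Then c_k = h^(k)(0)/k! gives each Taylor coefficient.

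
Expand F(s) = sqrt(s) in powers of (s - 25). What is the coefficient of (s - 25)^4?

-1/2000000

Compute the successive derivatives at the expansion point and divide by k!.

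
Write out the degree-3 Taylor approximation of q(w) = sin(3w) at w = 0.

-9*w^3/2 + 3*w

Apply the Taylor formula c_k = f^(k)(a)/k!.
q(0) = 0
q′(0) = 3
q′′(0) = 0
q′′′(0) = -27
Then c_k = q^(k)(0)/k! gives each Taylor coefficient.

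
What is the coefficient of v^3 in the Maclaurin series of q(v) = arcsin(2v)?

q(0) = 0
q′(0) = 2
q′′(0) = 0
q′′′(0) = 8

4/3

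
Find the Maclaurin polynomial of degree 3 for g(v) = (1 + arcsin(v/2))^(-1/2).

-19*v^3/384 + 3*v^2/32 - v/4 + 1

Substitute the inner expansion into the outer series and collect powers.
g(0) = 1
g′(0) = -1/4
g′′(0) = 3/16
g′′′(0) = -19/64
Dividing each by k! gives the coefficients c_0, ..., c_3.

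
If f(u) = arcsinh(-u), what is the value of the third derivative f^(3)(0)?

1

From the series, [u^3] f = 1/6; multiply by 3! = 6 to get 1.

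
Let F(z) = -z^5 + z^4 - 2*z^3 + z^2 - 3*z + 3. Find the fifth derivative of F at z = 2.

Use the known series and substitute for the argument.
The coefficient of (z - 2)^5 in the expansion is -1, so F^(5)(2) = 5! * (-1) = -120.

-120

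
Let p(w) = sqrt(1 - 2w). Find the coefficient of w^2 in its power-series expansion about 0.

-1/2

c_2 = p′′(0)/2! = -1/2.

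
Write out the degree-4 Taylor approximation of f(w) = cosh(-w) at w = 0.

w^4/24 + w^2/2 + 1

[w^0] = 1;  [w^1] = 0;  [w^2] = 1/2;  [w^3] = 0;  [w^4] = 1/24.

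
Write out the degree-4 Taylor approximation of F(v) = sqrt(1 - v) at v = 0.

F(0) = 1
F′(0) = -1/2
F′′(0) = -1/4
F′′′(0) = -3/8
F^(4)(0) = -15/16

-5*v^4/128 - v^3/16 - v^2/8 - v/2 + 1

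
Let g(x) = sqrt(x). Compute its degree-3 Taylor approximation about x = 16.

(x - 16)^3/16384 - (x - 16)^2/512 + (x - 16)/8 + 4

Apply the Taylor formula c_k = f^(k)(a)/k!.
g(16) = 4
g′(16) = 1/8
g′′(16) = -1/256
g′′′(16) = 3/8192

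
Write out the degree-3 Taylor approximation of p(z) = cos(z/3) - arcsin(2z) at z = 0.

Add the two expansions coefficient-wise.
p(0) = 1
p′(0) = -2
p′′(0) = -1/9
p′′′(0) = -8

-4*z^3/3 - z^2/18 - 2*z + 1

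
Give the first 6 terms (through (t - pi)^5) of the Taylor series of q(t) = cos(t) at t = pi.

Use the known series and substitute for the argument.
q(pi) = -1
q′(pi) = 0
q′′(pi) = 1
q′′′(pi) = 0
q^(4)(pi) = -1
q^(5)(pi) = 0

-(t - pi)^4/24 + (t - pi)^2/2 - 1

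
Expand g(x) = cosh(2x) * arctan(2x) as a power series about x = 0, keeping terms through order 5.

12*x^5/5 + 4*x^3/3 + 2*x

Multiply the two series term by term and collect like powers.
[x^0] = 0;  [x^1] = 2;  [x^2] = 0;  [x^3] = 4/3;  [x^4] = 0;  [x^5] = 12/5.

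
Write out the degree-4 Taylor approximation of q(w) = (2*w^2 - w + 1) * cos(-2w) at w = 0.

Shift and add copies of the series according to the polynomial's terms.
q(0) = 1
q′(0) = -1
q′′(0) = 0
q′′′(0) = 12
q^(4)(0) = -80
Then c_k = q^(k)(0)/k! gives each Taylor coefficient.

-10*w^4/3 + 2*w^3 - w + 1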